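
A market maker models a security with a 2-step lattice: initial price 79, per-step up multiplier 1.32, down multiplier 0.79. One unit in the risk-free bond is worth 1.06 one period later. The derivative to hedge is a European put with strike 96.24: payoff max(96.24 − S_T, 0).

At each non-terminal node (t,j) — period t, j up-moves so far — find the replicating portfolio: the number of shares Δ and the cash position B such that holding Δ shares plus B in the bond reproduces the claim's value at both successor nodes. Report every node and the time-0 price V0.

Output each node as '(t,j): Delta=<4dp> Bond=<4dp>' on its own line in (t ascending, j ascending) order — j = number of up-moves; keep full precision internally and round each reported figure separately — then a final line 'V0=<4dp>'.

Risk-neutral probability p* = (R−d)/(u−d) = (1.06−0.79)/(1.32−0.79) = 0.5094.
At expiry t=2: V(2,0)=46.9361, V(2,1)=13.8588, V(2,2)=0.0000
(1,0): S=62.4100. Δ = (V_up−V_dn)/(S_up−S_dn) = (13.8588−46.9361)/(82.3812−49.3039) = -1.0000. V = [p*·13.8588 + (1−p*)·46.9361]/1.06 = 28.3825. B = V − Δ·S = 90.7925.
(1,1): S=104.2800. Δ = (V_up−V_dn)/(S_up−S_dn) = (0.0000−13.8588)/(137.6496−82.3812) = -0.2508. V = [p*·0.0000 + (1−p*)·13.8588]/1.06 = 6.4138. B = V − Δ·S = 32.5625.
(0,0): S=79.0000. Δ = (V_up−V_dn)/(S_up−S_dn) = (6.4138−28.3825)/(104.2800−62.4100) = -0.5247. V = [p*·6.4138 + (1−p*)·28.3825]/1.06 = 16.2178. B = V − Δ·S = 57.6681.
Self-financing check: at every node Δ·S+B equals the discounted successor values.

(0,0): Delta=-0.5247 Bond=57.6681
(1,0): Delta=-1.0000 Bond=90.7925
(1,1): Delta=-0.2508 Bond=32.5625
V0=16.2178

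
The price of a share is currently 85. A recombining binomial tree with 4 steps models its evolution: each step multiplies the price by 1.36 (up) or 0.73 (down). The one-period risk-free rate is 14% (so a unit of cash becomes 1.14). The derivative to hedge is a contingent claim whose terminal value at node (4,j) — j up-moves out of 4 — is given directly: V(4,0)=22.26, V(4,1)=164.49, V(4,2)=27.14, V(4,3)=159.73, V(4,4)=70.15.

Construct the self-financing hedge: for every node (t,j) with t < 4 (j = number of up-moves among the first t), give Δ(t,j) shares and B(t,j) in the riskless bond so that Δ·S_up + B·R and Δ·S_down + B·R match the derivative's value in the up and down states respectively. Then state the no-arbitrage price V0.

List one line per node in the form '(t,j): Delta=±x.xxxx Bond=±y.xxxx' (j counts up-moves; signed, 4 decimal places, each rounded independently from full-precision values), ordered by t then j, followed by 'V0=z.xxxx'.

(0,0): Delta=0.0945 Bond=51.8036
(1,0): Delta=0.2179 Bond=51.3953
(1,1): Delta=0.0589 Bond=63.1667
(2,0): Delta=-1.2209 Bond=123.7657
(2,1): Delta=0.6324 Bond=23.6187
(2,2): Delta=-0.1062 Bond=97.9762
(3,0): Delta=6.8275 Bond=-125.0405
(3,1): Delta=-3.5390 Bond=283.8961
(3,2): Delta=1.8338 Bond=-110.9614
(3,3): Delta=-0.6650 Bond=231.1658
V0=59.8337

The replicating-portfolio and risk-neutral prices coincide; use p* = (1.14−0.73)/(1.36−0.73) = 0.6508 for the latter.
At expiry t=4: V(4,0)=22.2600, V(4,1)=164.4900, V(4,2)=27.1400, V(4,3)=159.7300, V(4,4)=70.1500
(3,0): S=33.0664. Δ = (V_up−V_dn)/(S_up−S_dn) = (164.4900−22.2600)/(44.9704−24.1385) = 6.8275. V = [p*·164.4900 + (1−p*)·22.2600]/1.14 = 100.7214. B = V − Δ·S = -125.0405.
(3,1): S=61.6032. Δ = (V_up−V_dn)/(S_up−S_dn) = (27.1400−164.4900)/(83.7804−44.9704) = -3.5390. V = [p*·27.1400 + (1−p*)·164.4900]/1.14 = 65.8803. B = V − Δ·S = 283.8961.
(3,2): S=114.7677. Δ = (V_up−V_dn)/(S_up−S_dn) = (159.7300−27.1400)/(156.0840−83.7804) = 1.8338. V = [p*·159.7300 + (1−p*)·27.1400]/1.14 = 99.4989. B = V − Δ·S = -110.9614.
(3,3): S=213.8138. Δ = (V_up−V_dn)/(S_up−S_dn) = (70.1500−159.7300)/(290.7867−156.0840) = -0.6650. V = [p*·70.1500 + (1−p*)·159.7300]/1.14 = 88.9754. B = V − Δ·S = 231.1658.
(2,0): S=45.2965. Δ = (V_up−V_dn)/(S_up−S_dn) = (65.8803−100.7214)/(61.6032−33.0664) = -1.2209. V = [p*·65.8803 + (1−p*)·100.7214]/1.14 = 68.4623. B = V − Δ·S = 123.7657.
(2,1): S=84.3880. Δ = (V_up−V_dn)/(S_up−S_dn) = (99.4989−65.8803)/(114.7677−61.6032) = 0.6324. V = [p*·99.4989 + (1−p*)·65.8803]/1.14 = 76.9816. B = V − Δ·S = 23.6187.
(2,2): S=157.2160. Δ = (V_up−V_dn)/(S_up−S_dn) = (88.9754−99.4989)/(213.8138−114.7677) = -0.1062. V = [p*·88.9754 + (1−p*)·99.4989]/1.14 = 81.2721. B = V − Δ·S = 97.9762.
(1,0): S=62.0500. Δ = (V_up−V_dn)/(S_up−S_dn) = (76.9816−68.4623)/(84.3880−45.2965) = 0.2179. V = [p*·76.9816 + (1−p*)·68.4623]/1.14 = 64.9181. B = V − Δ·S = 51.3953.
(1,1): S=115.6000. Δ = (V_up−V_dn)/(S_up−S_dn) = (81.2721−76.9816)/(157.2160−84.3880) = 0.0589. V = [p*·81.2721 + (1−p*)·76.9816]/1.14 = 69.9771. B = V − Δ·S = 63.1667.
(0,0): S=85.0000. Δ = (V_up−V_dn)/(S_up−S_dn) = (69.9771−64.9181)/(115.6000−62.0500) = 0.0945. V = [p*·69.9771 + (1−p*)·64.9181]/1.14 = 59.8337. B = V − Δ·S = 51.8036.
The time-0 hedge costs 59.8337, which is the no-arbitrage price.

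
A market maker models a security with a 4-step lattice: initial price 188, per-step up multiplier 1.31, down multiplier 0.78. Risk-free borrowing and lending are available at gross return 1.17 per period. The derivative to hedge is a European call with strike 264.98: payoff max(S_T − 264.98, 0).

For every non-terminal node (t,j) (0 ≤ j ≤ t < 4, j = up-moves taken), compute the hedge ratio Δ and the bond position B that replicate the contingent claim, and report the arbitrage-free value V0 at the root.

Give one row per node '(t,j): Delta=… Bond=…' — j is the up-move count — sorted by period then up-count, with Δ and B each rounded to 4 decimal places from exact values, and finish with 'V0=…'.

(0,0): Delta=0.7332 Bond=-78.1395
(1,0): Delta=0.3292 Bond=-32.1817
(1,1): Delta=0.8195 Bond=-112.6893
(2,0): Delta=0.0000 Bond=0.0000
(2,1): Delta=0.3996 Bond=-51.1689
(2,2): Delta=0.9093 Bond=-160.8077
(3,0): Delta=0.0000 Bond=0.0000
(3,1): Delta=0.0000 Bond=0.0000
(3,2): Delta=0.4850 Bond=-81.3586
(3,3): Delta=1.0000 Bond=-226.4786
V0=59.6990

No-arbitrage ⇒ martingale measure with p* = (R−d)/(u−d) = 0.7358.
Terminal payoffs: V(4,0)=0.0000, V(4,1)=0.0000, V(4,2)=0.0000, V(4,3)=64.6801, V(4,4)=288.6799
(3,0): S=89.2158. Δ = (V_up−V_dn)/(S_up−S_dn) = (0.0000−0.0000)/(116.8727−69.5883) = 0.0000. V = [p*·0.0000 + (1−p*)·0.0000]/1.17 = 0.0000. B = V − Δ·S = 0.0000.
(3,1): S=149.8368. Δ = (V_up−V_dn)/(S_up−S_dn) = (0.0000−0.0000)/(196.2861−116.8727) = 0.0000. V = [p*·0.0000 + (1−p*)·0.0000]/1.17 = 0.0000. B = V − Δ·S = 0.0000.
(3,2): S=251.6489. Δ = (V_up−V_dn)/(S_up−S_dn) = (64.6801−0.0000)/(329.6601−196.2861) = 0.4850. V = [p*·64.6801 + (1−p*)·0.0000]/1.17 = 40.6793. B = V − Δ·S = -81.3586.
(3,3): S=422.6411. Δ = (V_up−V_dn)/(S_up−S_dn) = (288.6799−64.6801)/(553.6599−329.6601) = 1.0000. V = [p*·288.6799 + (1−p*)·64.6801]/1.17 = 196.1625. B = V − Δ·S = -226.4786.
(2,0): S=114.3792. Δ = (V_up−V_dn)/(S_up−S_dn) = (0.0000−0.0000)/(149.8368−89.2158) = 0.0000. V = [p*·0.0000 + (1−p*)·0.0000]/1.17 = 0.0000. B = V − Δ·S = 0.0000.
(2,1): S=192.0984. Δ = (V_up−V_dn)/(S_up−S_dn) = (40.6793−0.0000)/(251.6489−149.8368) = 0.3996. V = [p*·40.6793 + (1−p*)·0.0000]/1.17 = 25.5845. B = V − Δ·S = -51.1689.
(2,2): S=322.6268. Δ = (V_up−V_dn)/(S_up−S_dn) = (196.1625−40.6793)/(422.6411−251.6489) = 0.9093. V = [p*·196.1625 + (1−p*)·40.6793]/1.17 = 132.5568. B = V − Δ·S = -160.8077.
(1,0): S=146.6400. Δ = (V_up−V_dn)/(S_up−S_dn) = (25.5845−0.0000)/(192.0984−114.3792) = 0.3292. V = [p*·25.5845 + (1−p*)·0.0000]/1.17 = 16.0909. B = V − Δ·S = -32.1817.
(1,1): S=246.2800. Δ = (V_up−V_dn)/(S_up−S_dn) = (132.5568−25.5845)/(322.6268−192.0984) = 0.8195. V = [p*·132.5568 + (1−p*)·25.5845]/1.17 = 89.1453. B = V − Δ·S = -112.6893.
(0,0): S=188.0000. Δ = (V_up−V_dn)/(S_up−S_dn) = (89.1453−16.0909)/(246.2800−146.6400) = 0.7332. V = [p*·89.1453 + (1−p*)·16.0909]/1.17 = 59.6990. B = V − Δ·S = -78.1395.
The time-0 hedge costs 59.6990, which is the no-arbitrage price.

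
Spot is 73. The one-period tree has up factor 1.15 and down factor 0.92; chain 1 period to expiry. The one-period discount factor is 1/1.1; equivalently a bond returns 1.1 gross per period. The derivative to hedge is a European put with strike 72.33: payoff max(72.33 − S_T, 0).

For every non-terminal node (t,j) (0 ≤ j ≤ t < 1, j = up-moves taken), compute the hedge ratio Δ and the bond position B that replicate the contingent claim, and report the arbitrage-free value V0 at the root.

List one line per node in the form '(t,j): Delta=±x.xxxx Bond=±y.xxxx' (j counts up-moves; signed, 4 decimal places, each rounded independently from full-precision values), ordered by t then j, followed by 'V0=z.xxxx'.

(0,0): Delta=-0.3079 Bond=23.5000
V0=1.0217

No-arbitrage ⇒ martingale measure with p* = (R−d)/(u−d) = 0.7826.
Terminal payoffs: V(1,0)=5.1700, V(1,1)=0.0000
  t=0,j=0: stock 73.0000 → up 83.9500 (V=0.0000), down 67.1600 (V=5.1700). Price 1.0217; hedge Δ=-0.3079, bond B=23.5000.
Root portfolio cost Δ·73+B reproduces V0=1.0217.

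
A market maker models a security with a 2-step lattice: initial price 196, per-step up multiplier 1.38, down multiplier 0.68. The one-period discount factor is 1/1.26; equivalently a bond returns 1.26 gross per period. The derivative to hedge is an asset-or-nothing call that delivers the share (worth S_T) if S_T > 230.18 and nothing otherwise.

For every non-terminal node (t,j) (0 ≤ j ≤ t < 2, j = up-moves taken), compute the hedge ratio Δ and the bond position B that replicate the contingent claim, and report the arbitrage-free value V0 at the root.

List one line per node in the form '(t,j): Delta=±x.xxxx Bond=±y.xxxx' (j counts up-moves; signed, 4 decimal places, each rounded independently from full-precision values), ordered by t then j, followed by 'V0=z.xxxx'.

(0,0): Delta=1.7890 Bond=-189.2405
(1,0): Delta=0.0000 Bond=0.0000
(1,1): Delta=1.9714 Bond=-287.7760
V0=161.4110

Since d<R<u, set p* = (R−d)/(u−d) = 0.8286; price each node as the discounted p*-expectation of its children.
At expiry t=2: V(2,0)=0.0000, V(2,1)=0.0000, V(2,2)=373.2624
(1,0): S=133.2800. Δ = (V_up−V_dn)/(S_up−S_dn) = (0.0000−0.0000)/(183.9264−90.6304) = 0.0000. V = [p*·0.0000 + (1−p*)·0.0000]/1.26 = 0.0000. B = V − Δ·S = 0.0000.
(1,1): S=270.4800. Δ = (V_up−V_dn)/(S_up−S_dn) = (373.2624−0.0000)/(373.2624−183.9264) = 1.9714. V = [p*·373.2624 + (1−p*)·0.0000]/1.26 = 245.4560. B = V − Δ·S = -287.7760.
(0,0): S=196.0000. Δ = (V_up−V_dn)/(S_up−S_dn) = (245.4560−0.0000)/(270.4800−133.2800) = 1.7890. V = [p*·245.4560 + (1−p*)·0.0000]/1.26 = 161.4110. B = V − Δ·S = -189.2405.
Root portfolio cost Δ·196+B reproduces V0=161.4110.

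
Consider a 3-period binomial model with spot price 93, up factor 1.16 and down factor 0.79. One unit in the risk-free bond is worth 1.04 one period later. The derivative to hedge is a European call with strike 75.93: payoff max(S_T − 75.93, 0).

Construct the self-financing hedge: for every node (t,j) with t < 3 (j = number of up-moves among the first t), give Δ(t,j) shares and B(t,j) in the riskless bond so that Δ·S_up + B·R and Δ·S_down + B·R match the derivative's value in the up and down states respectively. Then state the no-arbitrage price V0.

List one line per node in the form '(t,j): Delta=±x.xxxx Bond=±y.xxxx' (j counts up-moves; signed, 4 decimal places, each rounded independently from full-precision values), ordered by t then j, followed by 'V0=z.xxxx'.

(0,0): Delta=0.8380 Bond=-49.8936
(1,0): Delta=0.5481 Bond=-30.5861
(1,1): Delta=0.9328 Bond=-62.1148
(2,0): Delta=0.0000 Bond=0.0000
(2,1): Delta=0.7272 Bond=-47.0782
(2,2): Delta=1.0000 Bond=-73.0096
V0=28.0412

Since d<R<u, set p* = (R−d)/(u−d) = 0.6757; price each node as the discounted p*-expectation of its children.
Payoff layer (t=3): V(3,0)=0.0000, V(3,1)=0.0000, V(3,2)=22.9312, V(3,3)=69.2333
(2,0): S=58.0413. Δ = (V_up−V_dn)/(S_up−S_dn) = (0.0000−0.0000)/(67.3279−45.8526) = 0.0000. V = [p*·0.0000 + (1−p*)·0.0000]/1.04 = 0.0000. B = V − Δ·S = 0.0000.
(2,1): S=85.2252. Δ = (V_up−V_dn)/(S_up−S_dn) = (22.9312−0.0000)/(98.8612−67.3279) = 0.7272. V = [p*·22.9312 + (1−p*)·0.0000]/1.04 = 14.8981. B = V − Δ·S = -47.0782.
(2,2): S=125.1408. Δ = (V_up−V_dn)/(S_up−S_dn) = (69.2333−22.9312)/(145.1633−98.8612) = 1.0000. V = [p*·69.2333 + (1−p*)·22.9312]/1.04 = 52.1312. B = V − Δ·S = -73.0096.
(1,0): S=73.4700. Δ = (V_up−V_dn)/(S_up−S_dn) = (14.8981−0.0000)/(85.2252−58.0413) = 0.5481. V = [p*·14.8981 + (1−p*)·0.0000]/1.04 = 9.6792. B = V − Δ·S = -30.5861.
(1,1): S=107.8800. Δ = (V_up−V_dn)/(S_up−S_dn) = (52.1312−14.8981)/(125.1408−85.2252) = 0.9328. V = [p*·52.1312 + (1−p*)·14.8981]/1.04 = 38.5150. B = V − Δ·S = -62.1148.
(0,0): S=93.0000. Δ = (V_up−V_dn)/(S_up−S_dn) = (38.5150−9.6792)/(107.8800−73.4700) = 0.8380. V = [p*·38.5150 + (1−p*)·9.6792]/1.04 = 28.0412. B = V − Δ·S = -49.8936.
Root portfolio cost Δ·93+B reproduces V0=28.0412.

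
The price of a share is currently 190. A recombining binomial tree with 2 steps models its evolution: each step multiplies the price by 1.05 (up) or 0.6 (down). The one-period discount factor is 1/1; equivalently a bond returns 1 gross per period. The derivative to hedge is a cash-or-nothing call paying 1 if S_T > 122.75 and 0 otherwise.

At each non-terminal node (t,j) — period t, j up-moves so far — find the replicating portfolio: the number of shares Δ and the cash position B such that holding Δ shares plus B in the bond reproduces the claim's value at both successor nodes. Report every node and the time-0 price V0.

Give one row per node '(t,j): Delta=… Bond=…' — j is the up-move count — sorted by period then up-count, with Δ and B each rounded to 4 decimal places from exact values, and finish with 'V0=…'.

(0,0): Delta=0.0104 Bond=-1.1852
(1,0): Delta=0.0000 Bond=0.0000
(1,1): Delta=0.0111 Bond=-1.3333
V0=0.7901

Risk-neutral probability p* = (R−d)/(u−d) = (1−0.6)/(1.05−0.6) = 0.8889.
Terminal values V(2,·): V(2,0)=0.0000, V(2,1)=0.0000, V(2,2)=1.0000
Node (1,0) S=114.0000: V=(p*·0.0000+(1−p*)·0.0000)/1=0.0000; Δ=(0.0000−0.0000)/(119.7000−68.4000)=0.0000; B=V−Δ·S=0.0000
Node (1,1) S=199.5000: V=(p*·1.0000+(1−p*)·0.0000)/1=0.8889; Δ=(1.0000−0.0000)/(209.4750−119.7000)=0.0111; B=V−Δ·S=-1.3333
Node (0,0) S=190.0000: V=(p*·0.8889+(1−p*)·0.0000)/1=0.7901; Δ=(0.8889−0.0000)/(199.5000−114.0000)=0.0104; B=V−Δ·S=-1.1852
Each (Δ,B) replicates both successor values, so the strategy is self-financing and V0 is arbitrage-free.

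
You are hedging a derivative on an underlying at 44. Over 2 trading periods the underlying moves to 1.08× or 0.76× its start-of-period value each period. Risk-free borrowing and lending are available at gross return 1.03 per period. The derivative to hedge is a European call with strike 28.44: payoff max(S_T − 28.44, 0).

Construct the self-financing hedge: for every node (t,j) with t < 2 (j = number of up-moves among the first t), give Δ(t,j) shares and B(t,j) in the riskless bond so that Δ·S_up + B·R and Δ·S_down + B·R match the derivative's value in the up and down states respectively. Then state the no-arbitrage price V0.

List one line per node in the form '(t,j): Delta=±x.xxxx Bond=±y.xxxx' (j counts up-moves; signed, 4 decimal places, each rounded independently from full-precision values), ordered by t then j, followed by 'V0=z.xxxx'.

Since d<R<u, set p* = (R−d)/(u−d) = 0.8437; price each node as the discounted p*-expectation of its children.
Payoff layer (t=2): V(2,0)=0.0000, V(2,1)=7.6752, V(2,2)=22.8816
(1,0): S=33.4400. Δ = (V_up−V_dn)/(S_up−S_dn) = (7.6752−0.0000)/(36.1152−25.4144) = 0.7173. V = [p*·7.6752 + (1−p*)·0.0000]/1.03 = 6.2873. B = V − Δ·S = -17.6977.
(1,1): S=47.5200. Δ = (V_up−V_dn)/(S_up−S_dn) = (22.8816−7.6752)/(51.3216−36.1152) = 1.0000. V = [p*·22.8816 + (1−p*)·7.6752]/1.03 = 19.9083. B = V − Δ·S = -27.6117.
(0,0): S=44.0000. Δ = (V_up−V_dn)/(S_up−S_dn) = (19.9083−6.2873)/(47.5200−33.4400) = 0.9674. V = [p*·19.9083 + (1−p*)·6.2873]/1.03 = 17.2622. B = V − Δ·S = -25.3035.
Each (Δ,B) replicates both successor values, so the strategy is self-financing and V0 is arbitrage-free.

(0,0): Delta=0.9674 Bond=-25.3035
(1,0): Delta=0.7173 Bond=-17.6977
(1,1): Delta=1.0000 Bond=-27.6117
V0=17.2622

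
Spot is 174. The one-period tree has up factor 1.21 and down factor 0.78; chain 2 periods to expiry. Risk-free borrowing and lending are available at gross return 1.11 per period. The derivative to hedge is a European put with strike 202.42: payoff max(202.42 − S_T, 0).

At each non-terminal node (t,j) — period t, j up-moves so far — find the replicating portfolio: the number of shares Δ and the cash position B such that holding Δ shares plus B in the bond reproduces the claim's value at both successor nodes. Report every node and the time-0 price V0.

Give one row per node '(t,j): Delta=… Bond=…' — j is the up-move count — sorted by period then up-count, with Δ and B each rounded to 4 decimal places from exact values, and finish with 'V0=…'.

(0,0): Delta=-0.5164 Bond=105.1591
(1,0): Delta=-1.0000 Bond=182.3604
(1,1): Delta=-0.4219 Bond=96.8375
V0=15.3050

Since d<R<u, set p* = (R−d)/(u−d) = 0.7674; price each node as the discounted p*-expectation of its children.
Payoff layer (t=2): V(2,0)=96.5584, V(2,1)=38.1988, V(2,2)=0.0000
  t=1,j=0: stock 135.7200 → up 164.2212 (V=38.1988), down 105.8616 (V=96.5584). Price 46.6404; hedge Δ=-1.0000, bond B=182.3604.
  t=1,j=1: stock 210.5400 → up 254.7534 (V=0.0000), down 164.2212 (V=38.1988). Price 8.0031; hedge Δ=-0.4219, bond B=96.8375.
  t=0,j=0: stock 174.0000 → up 210.5400 (V=8.0031), down 135.7200 (V=46.6404). Price 15.3050; hedge Δ=-0.5164, bond B=105.1591.
Root portfolio cost Δ·174+B reproduces V0=15.3050.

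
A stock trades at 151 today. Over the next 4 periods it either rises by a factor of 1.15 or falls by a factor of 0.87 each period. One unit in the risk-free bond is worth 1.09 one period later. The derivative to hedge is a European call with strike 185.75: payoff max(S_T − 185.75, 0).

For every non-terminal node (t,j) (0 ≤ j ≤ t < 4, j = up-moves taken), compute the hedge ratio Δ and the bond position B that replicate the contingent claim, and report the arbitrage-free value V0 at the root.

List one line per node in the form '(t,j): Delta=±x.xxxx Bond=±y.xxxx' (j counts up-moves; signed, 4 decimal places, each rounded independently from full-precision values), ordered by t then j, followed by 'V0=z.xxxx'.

(0,0): Delta=0.6715 Bond=-76.1002
(1,0): Delta=0.1984 Bond=-20.8068
(1,1): Delta=0.7691 Bond=-99.8971
(2,0): Delta=0.0000 Bond=0.0000
(2,1): Delta=0.2394 Bond=-28.8647
(2,2): Delta=0.8784 Bond=-130.7124
(3,0): Delta=0.0000 Bond=0.0000
(3,1): Delta=0.0000 Bond=0.0000
(3,2): Delta=0.2888 Bond=-40.0432
(3,3): Delta=1.0000 Bond=-170.4128
V0=25.2914

Since d<R<u, set p* = (R−d)/(u−d) = 0.7857; price each node as the discounted p*-expectation of its children.
At expiry t=4: V(4,0)=0.0000, V(4,1)=0.0000, V(4,2)=0.0000, V(4,3)=14.0473, V(4,4)=78.3499
(3,0): S=99.4340. Δ = (V_up−V_dn)/(S_up−S_dn) = (0.0000−0.0000)/(114.3490−86.5075) = 0.0000. V = [p*·0.0000 + (1−p*)·0.0000]/1.09 = 0.0000. B = V − Δ·S = 0.0000.
(3,1): S=131.4357. Δ = (V_up−V_dn)/(S_up−S_dn) = (0.0000−0.0000)/(151.1510−114.3490) = 0.0000. V = [p*·0.0000 + (1−p*)·0.0000]/1.09 = 0.0000. B = V − Δ·S = 0.0000.
(3,2): S=173.7368. Δ = (V_up−V_dn)/(S_up−S_dn) = (14.0473−0.0000)/(199.7973−151.1510) = 0.2888. V = [p*·14.0473 + (1−p*)·0.0000]/1.09 = 10.1259. B = V − Δ·S = -40.0432.
(3,3): S=229.6521. Δ = (V_up−V_dn)/(S_up−S_dn) = (78.3499−14.0473)/(264.0999−199.7973) = 1.0000. V = [p*·78.3499 + (1−p*)·14.0473]/1.09 = 59.2393. B = V − Δ·S = -170.4128.
(2,0): S=114.2919. Δ = (V_up−V_dn)/(S_up−S_dn) = (0.0000−0.0000)/(131.4357−99.4340) = 0.0000. V = [p*·0.0000 + (1−p*)·0.0000]/1.09 = 0.0000. B = V − Δ·S = 0.0000.
(2,1): S=151.0755. Δ = (V_up−V_dn)/(S_up−S_dn) = (10.1259−0.0000)/(173.7368−131.4357) = 0.2394. V = [p*·10.1259 + (1−p*)·0.0000]/1.09 = 7.2991. B = V − Δ·S = -28.8647.
(2,2): S=199.6975. Δ = (V_up−V_dn)/(S_up−S_dn) = (59.2393−10.1259)/(229.6521−173.7368) = 0.8784. V = [p*·59.2393 + (1−p*)·10.1259]/1.09 = 44.6926. B = V − Δ·S = -130.7124.
(1,0): S=131.3700. Δ = (V_up−V_dn)/(S_up−S_dn) = (7.2991−0.0000)/(151.0755−114.2919) = 0.1984. V = [p*·7.2991 + (1−p*)·0.0000]/1.09 = 5.2615. B = V − Δ·S = -20.8068.
(1,1): S=173.6500. Δ = (V_up−V_dn)/(S_up−S_dn) = (44.6926−7.2991)/(199.6975−151.0755) = 0.7691. V = [p*·44.6926 + (1−p*)·7.2991]/1.09 = 33.6511. B = V − Δ·S = -99.8971.
(0,0): S=151.0000. Δ = (V_up−V_dn)/(S_up−S_dn) = (33.6511−5.2615)/(173.6500−131.3700) = 0.6715. V = [p*·33.6511 + (1−p*)·5.2615]/1.09 = 25.2914. B = V − Δ·S = -76.1002.
Check: Δ(0,0)·S0 + B(0,0) = 25.2914 = V0.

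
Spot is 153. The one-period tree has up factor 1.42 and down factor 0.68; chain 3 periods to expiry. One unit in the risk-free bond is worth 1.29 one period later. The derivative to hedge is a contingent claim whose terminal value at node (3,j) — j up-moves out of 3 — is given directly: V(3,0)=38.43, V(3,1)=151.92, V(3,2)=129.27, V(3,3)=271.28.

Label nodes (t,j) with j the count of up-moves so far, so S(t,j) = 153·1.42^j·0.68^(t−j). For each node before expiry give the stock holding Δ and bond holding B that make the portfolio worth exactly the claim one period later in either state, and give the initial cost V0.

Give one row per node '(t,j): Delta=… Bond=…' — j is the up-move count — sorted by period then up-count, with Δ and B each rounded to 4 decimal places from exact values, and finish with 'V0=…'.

(0,0): Delta=0.4959 Bond=21.9701
(1,0): Delta=0.0128 Bond=78.6123
(1,1): Delta=0.5453 Bond=17.6280
(2,0): Delta=2.1678 Bond=-51.0528
(2,1): Delta=-0.2072 Bond=133.9019
(2,2): Delta=0.6220 Bond=-0.9501
V0=97.8489

No-arbitrage ⇒ martingale measure with p* = (R−d)/(u−d) = 0.8243.
Terminal values V(3,·): V(3,0)=38.4300, V(3,1)=151.9200, V(3,2)=129.2700, V(3,3)=271.2800
  t=2,j=0: stock 70.7472 → up 100.4610 (V=151.9200), down 48.1081 (V=38.4300). Price 102.3121; hedge Δ=2.1678, bond B=-51.0528.
  t=2,j=1: stock 147.7368 → up 209.7863 (V=129.2700), down 100.4610 (V=151.9200). Price 103.2938; hedge Δ=-0.2072, bond B=133.9019.
  t=2,j=2: stock 308.5092 → up 438.0831 (V=271.2800), down 209.7863 (V=129.2700). Price 190.9553; hedge Δ=0.6220, bond B=-0.9501.
  t=1,j=0: stock 104.0400 → up 147.7368 (V=103.2938), down 70.7472 (V=102.3121). Price 79.9390; hedge Δ=0.0128, bond B=78.6123.
  t=1,j=1: stock 217.2600 → up 308.5092 (V=190.9553), down 147.7368 (V=103.2938). Price 136.0894; hedge Δ=0.5453, bond B=17.6280.
  t=0,j=0: stock 153.0000 → up 217.2600 (V=136.0894), down 104.0400 (V=79.9390). Price 97.8489; hedge Δ=0.4959, bond B=21.9701.
The time-0 hedge costs 97.8489, which is the no-arbitrage price.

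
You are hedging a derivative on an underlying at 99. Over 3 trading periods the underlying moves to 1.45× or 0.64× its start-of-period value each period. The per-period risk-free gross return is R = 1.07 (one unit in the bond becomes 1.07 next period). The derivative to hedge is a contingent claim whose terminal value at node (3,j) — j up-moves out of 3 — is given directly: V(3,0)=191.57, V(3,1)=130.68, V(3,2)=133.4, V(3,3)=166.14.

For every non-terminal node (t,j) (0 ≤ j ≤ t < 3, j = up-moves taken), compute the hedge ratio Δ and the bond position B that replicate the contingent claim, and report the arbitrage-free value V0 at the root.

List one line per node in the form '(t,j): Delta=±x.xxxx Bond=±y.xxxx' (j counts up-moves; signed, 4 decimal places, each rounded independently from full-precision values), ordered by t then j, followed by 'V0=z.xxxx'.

(0,0): Delta=-0.0307 Bond=120.0575
(1,0): Delta=-0.4939 Bond=157.8087
(1,1): Delta=0.1500 Bond=102.5268
(2,0): Delta=-1.8538 Bond=224.0006
(2,1): Delta=0.0366 Bond=120.1223
(2,2): Delta=0.1942 Bond=100.4966
V0=117.0170

Risk-neutral probability p* = (R−d)/(u−d) = (1.07−0.64)/(1.45−0.64) = 0.5309.
Terminal payoffs: V(3,0)=191.5700, V(3,1)=130.6800, V(3,2)=133.4000, V(3,3)=166.1400
  t=2,j=0: stock 40.5504 → up 58.7981 (V=130.6800), down 25.9523 (V=191.5700). Price 148.8277; hedge Δ=-1.8538, bond B=224.0006.
  t=2,j=1: stock 91.8720 → up 133.2144 (V=133.4000), down 58.7981 (V=130.6800). Price 123.4803; hedge Δ=0.0366, bond B=120.1223.
  t=2,j=2: stock 208.1475 → up 301.8139 (V=166.1400), down 133.2144 (V=133.4000). Price 140.9163; hedge Δ=0.1942, bond B=100.4966.
  t=1,j=0: stock 63.3600 → up 91.8720 (V=123.4803), down 40.5504 (V=148.8277). Price 126.5156; hedge Δ=-0.4939, bond B=157.8087.
  t=1,j=1: stock 143.5500 → up 208.1475 (V=140.9163), down 91.8720 (V=123.4803). Price 124.0528; hedge Δ=0.1500, bond B=102.5268.
  t=0,j=0: stock 99.0000 → up 143.5500 (V=124.0528), down 63.3600 (V=126.5156). Price 117.0170; hedge Δ=-0.0307, bond B=120.0575.
Check: Δ(0,0)·S0 + B(0,0) = 117.0170 = V0.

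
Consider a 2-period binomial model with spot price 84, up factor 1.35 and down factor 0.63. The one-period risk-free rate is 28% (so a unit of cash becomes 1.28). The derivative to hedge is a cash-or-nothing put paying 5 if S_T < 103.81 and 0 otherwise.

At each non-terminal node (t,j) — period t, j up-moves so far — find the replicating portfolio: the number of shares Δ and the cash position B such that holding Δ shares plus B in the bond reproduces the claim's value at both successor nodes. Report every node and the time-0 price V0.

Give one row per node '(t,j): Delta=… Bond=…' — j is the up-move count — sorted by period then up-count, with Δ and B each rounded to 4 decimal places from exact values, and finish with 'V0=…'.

(0,0): Delta=-0.0583 Bond=5.4624
(1,0): Delta=0.0000 Bond=3.9062
(1,1): Delta=-0.0612 Bond=7.3242
V0=0.5646

No-arbitrage ⇒ martingale measure with p* = (R−d)/(u−d) = 0.9028.
At expiry t=2: V(2,0)=5.0000, V(2,1)=5.0000, V(2,2)=0.0000
Node (1,0) S=52.9200: V=(p*·5.0000+(1−p*)·5.0000)/1.28=3.9062; Δ=(5.0000−5.0000)/(71.4420−33.3396)=0.0000; B=V−Δ·S=3.9062
Node (1,1) S=113.4000: V=(p*·0.0000+(1−p*)·5.0000)/1.28=0.3798; Δ=(0.0000−5.0000)/(153.0900−71.4420)=-0.0612; B=V−Δ·S=7.3242
Node (0,0) S=84.0000: V=(p*·0.3798+(1−p*)·3.9062)/1.28=0.5646; Δ=(0.3798−3.9062)/(113.4000−52.9200)=-0.0583; B=V−Δ·S=5.4624
Self-financing check: at every node Δ·S+B equals the discounted successor values.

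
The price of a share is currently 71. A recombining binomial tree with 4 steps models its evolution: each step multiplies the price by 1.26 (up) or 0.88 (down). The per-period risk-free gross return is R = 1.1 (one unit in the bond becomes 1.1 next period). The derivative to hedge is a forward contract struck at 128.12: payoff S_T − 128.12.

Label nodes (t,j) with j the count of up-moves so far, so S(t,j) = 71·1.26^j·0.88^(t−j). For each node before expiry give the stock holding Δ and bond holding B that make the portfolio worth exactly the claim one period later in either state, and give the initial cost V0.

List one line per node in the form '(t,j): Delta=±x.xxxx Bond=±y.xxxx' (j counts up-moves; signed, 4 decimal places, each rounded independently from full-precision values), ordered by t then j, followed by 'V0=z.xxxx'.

Under the risk-neutral measure, an up-move has probability p* = (R−d)/(u−d) = 0.5789 and values discount at R = 1.1.
Terminal payoffs: V(4,0)=-85.5416, V(4,1)=-67.1555, V(4,2)=-40.8299, V(4,3)=-3.1365, V(4,4)=50.8336
Node (3,0) S=48.3845: V=(p*·-67.1555+(1−p*)·-85.5416)/1.1=-68.0882; Δ=(-67.1555−-85.5416)/(60.9645−42.5784)=1.0000; B=V−Δ·S=-116.4727
Node (3,1) S=69.2778: V=(p*·-40.8299+(1−p*)·-67.1555)/1.1=-47.1949; Δ=(-40.8299−-67.1555)/(87.2901−60.9645)=1.0000; B=V−Δ·S=-116.4727
Node (3,2) S=99.1932: V=(p*·-3.1365+(1−p*)·-40.8299)/1.1=-17.2795; Δ=(-3.1365−-40.8299)/(124.9835−87.2901)=1.0000; B=V−Δ·S=-116.4727
Node (3,3) S=142.0267: V=(p*·50.8336+(1−p*)·-3.1365)/1.1=25.5540; Δ=(50.8336−-3.1365)/(178.9536−124.9835)=1.0000; B=V−Δ·S=-116.4727
Node (2,0) S=54.9824: V=(p*·-47.1949+(1−p*)·-68.0882)/1.1=-50.9019; Δ=(-47.1949−-68.0882)/(69.2778−48.3845)=1.0000; B=V−Δ·S=-105.8843
Node (2,1) S=78.7248: V=(p*·-17.2795+(1−p*)·-47.1949)/1.1=-27.1595; Δ=(-17.2795−-47.1949)/(99.1932−69.2778)=1.0000; B=V−Δ·S=-105.8843
Node (2,2) S=112.7196: V=(p*·25.5540+(1−p*)·-17.2795)/1.1=6.8353; Δ=(25.5540−-17.2795)/(142.0267−99.1932)=1.0000; B=V−Δ·S=-105.8843
Node (1,0) S=62.4800: V=(p*·-27.1595+(1−p*)·-50.9019)/1.1=-33.7785; Δ=(-27.1595−-50.9019)/(78.7248−54.9824)=1.0000; B=V−Δ·S=-96.2585
Node (1,1) S=89.4600: V=(p*·6.8353+(1−p*)·-27.1595)/1.1=-6.7985; Δ=(6.8353−-27.1595)/(112.7196−78.7248)=1.0000; B=V−Δ·S=-96.2585
Node (0,0) S=71.0000: V=(p*·-6.7985+(1−p*)·-33.7785)/1.1=-16.5077; Δ=(-6.7985−-33.7785)/(89.4600−62.4800)=1.0000; B=V−Δ·S=-87.5077
Check: Δ(0,0)·S0 + B(0,0) = -16.5077 = V0.

(0,0): Delta=1.0000 Bond=-87.5077
(1,0): Delta=1.0000 Bond=-96.2585
(1,1): Delta=1.0000 Bond=-96.2585
(2,0): Delta=1.0000 Bond=-105.8843
(2,1): Delta=1.0000 Bond=-105.8843
(2,2): Delta=1.0000 Bond=-105.8843
(3,0): Delta=1.0000 Bond=-116.4727
(3,1): Delta=1.0000 Bond=-116.4727
(3,2): Delta=1.0000 Bond=-116.4727
(3,3): Delta=1.0000 Bond=-116.4727
V0=-16.5077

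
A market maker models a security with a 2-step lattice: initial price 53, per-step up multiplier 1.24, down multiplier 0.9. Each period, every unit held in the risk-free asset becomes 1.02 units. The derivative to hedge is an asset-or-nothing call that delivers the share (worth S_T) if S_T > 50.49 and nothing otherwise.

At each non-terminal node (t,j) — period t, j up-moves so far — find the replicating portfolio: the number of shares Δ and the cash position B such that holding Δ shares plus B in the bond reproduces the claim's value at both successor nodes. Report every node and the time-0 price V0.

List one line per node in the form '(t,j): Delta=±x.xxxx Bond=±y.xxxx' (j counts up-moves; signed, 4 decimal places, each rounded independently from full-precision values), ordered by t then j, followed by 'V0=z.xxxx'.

Risk-neutral probability p* = (R−d)/(u−d) = (1.02−0.9)/(1.24−0.9) = 0.3529.
Terminal values V(2,·): V(2,0)=0.0000, V(2,1)=59.1480, V(2,2)=81.4928
Node (1,0) S=47.7000: V=(p*·59.1480+(1−p*)·0.0000)/1.02=20.4664; Δ=(59.1480−0.0000)/(59.1480−42.9300)=3.6471; B=V−Δ·S=-153.4983
Node (1,1) S=65.7200: V=(p*·81.4928+(1−p*)·59.1480)/1.02=65.7200; Δ=(81.4928−59.1480)/(81.4928−59.1480)=1.0000; B=V−Δ·S=0.0000
Node (0,0) S=53.0000: V=(p*·65.7200+(1−p*)·20.4664)/1.02=35.7238; Δ=(65.7200−20.4664)/(65.7200−47.7000)=2.5113; B=V−Δ·S=-97.3749
Check: Δ(0,0)·S0 + B(0,0) = 35.7238 = V0.

(0,0): Delta=2.5113 Bond=-97.3749
(1,0): Delta=3.6471 Bond=-153.4983
(1,1): Delta=1.0000 Bond=0.0000
V0=35.7238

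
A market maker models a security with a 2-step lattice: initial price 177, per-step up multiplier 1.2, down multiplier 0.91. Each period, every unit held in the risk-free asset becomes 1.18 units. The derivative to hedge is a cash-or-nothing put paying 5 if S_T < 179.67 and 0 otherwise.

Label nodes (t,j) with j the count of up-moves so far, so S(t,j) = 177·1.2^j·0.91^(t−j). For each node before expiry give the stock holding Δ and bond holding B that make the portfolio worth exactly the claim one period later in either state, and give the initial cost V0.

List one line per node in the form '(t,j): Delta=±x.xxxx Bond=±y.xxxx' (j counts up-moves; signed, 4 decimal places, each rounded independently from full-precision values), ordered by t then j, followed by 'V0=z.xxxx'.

Risk-neutral probability p* = (R−d)/(u−d) = (1.18−0.91)/(1.2−0.91) = 0.9310.
At expiry t=2: V(2,0)=5.0000, V(2,1)=0.0000, V(2,2)=0.0000
(1,0): S=161.0700. Δ = (V_up−V_dn)/(S_up−S_dn) = (0.0000−5.0000)/(193.2840−146.5737) = -0.1070. V = [p*·0.0000 + (1−p*)·5.0000]/1.18 = 0.2922. B = V − Δ·S = 17.5336.
(1,1): S=212.4000. Δ = (V_up−V_dn)/(S_up−S_dn) = (0.0000−0.0000)/(254.8800−193.2840) = 0.0000. V = [p*·0.0000 + (1−p*)·0.0000]/1.18 = 0.0000. B = V − Δ·S = 0.0000.
(0,0): S=177.0000. Δ = (V_up−V_dn)/(S_up−S_dn) = (0.0000−0.2922)/(212.4000−161.0700) = -0.0057. V = [p*·0.0000 + (1−p*)·0.2922]/1.18 = 0.0171. B = V − Δ·S = 1.0248.
Check: Δ(0,0)·S0 + B(0,0) = 0.0171 = V0.

(0,0): Delta=-0.0057 Bond=1.0248
(1,0): Delta=-0.1070 Bond=17.5336
(1,1): Delta=0.0000 Bond=0.0000
V0=0.0171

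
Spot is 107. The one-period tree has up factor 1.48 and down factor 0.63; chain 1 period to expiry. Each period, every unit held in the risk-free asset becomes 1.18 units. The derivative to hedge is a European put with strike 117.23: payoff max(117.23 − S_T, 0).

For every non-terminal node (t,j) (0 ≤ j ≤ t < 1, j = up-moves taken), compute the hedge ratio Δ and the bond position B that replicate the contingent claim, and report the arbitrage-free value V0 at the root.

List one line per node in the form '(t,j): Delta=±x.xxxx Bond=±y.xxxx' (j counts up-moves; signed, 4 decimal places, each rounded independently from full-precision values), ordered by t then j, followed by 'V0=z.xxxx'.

Under the risk-neutral measure, an up-move has probability p* = (R−d)/(u−d) = 0.6471 and values discount at R = 1.18.
Terminal values V(1,·): V(1,0)=49.8200, V(1,1)=0.0000
  t=0,j=0: stock 107.0000 → up 158.3600 (V=0.0000), down 67.4100 (V=49.8200). Price 14.9013; hedge Δ=-0.5478, bond B=73.5131.
The time-0 hedge costs 14.9013, which is the no-arbitrage price.

(0,0): Delta=-0.5478 Bond=73.5131
V0=14.9013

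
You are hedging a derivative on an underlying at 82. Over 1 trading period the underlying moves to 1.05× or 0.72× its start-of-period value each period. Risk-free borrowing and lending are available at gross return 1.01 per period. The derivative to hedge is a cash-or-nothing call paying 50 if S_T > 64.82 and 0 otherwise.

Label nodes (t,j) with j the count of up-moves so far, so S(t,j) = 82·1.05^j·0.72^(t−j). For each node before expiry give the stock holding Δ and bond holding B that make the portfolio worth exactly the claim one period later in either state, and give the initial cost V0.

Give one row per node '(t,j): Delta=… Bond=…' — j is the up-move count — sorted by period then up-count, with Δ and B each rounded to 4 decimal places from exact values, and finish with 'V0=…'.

Risk-neutral probability p* = (R−d)/(u−d) = (1.01−0.72)/(1.05−0.72) = 0.8788.
Payoff layer (t=1): V(1,0)=0.0000, V(1,1)=50.0000
(0,0): S=82.0000. Δ = (V_up−V_dn)/(S_up−S_dn) = (50.0000−0.0000)/(86.1000−59.0400) = 1.8477. V = [p*·50.0000 + (1−p*)·0.0000]/1.01 = 43.5044. B = V − Δ·S = -108.0108.
Self-financing check: at every node Δ·S+B equals the discounted successor values.

(0,0): Delta=1.8477 Bond=-108.0108
V0=43.5044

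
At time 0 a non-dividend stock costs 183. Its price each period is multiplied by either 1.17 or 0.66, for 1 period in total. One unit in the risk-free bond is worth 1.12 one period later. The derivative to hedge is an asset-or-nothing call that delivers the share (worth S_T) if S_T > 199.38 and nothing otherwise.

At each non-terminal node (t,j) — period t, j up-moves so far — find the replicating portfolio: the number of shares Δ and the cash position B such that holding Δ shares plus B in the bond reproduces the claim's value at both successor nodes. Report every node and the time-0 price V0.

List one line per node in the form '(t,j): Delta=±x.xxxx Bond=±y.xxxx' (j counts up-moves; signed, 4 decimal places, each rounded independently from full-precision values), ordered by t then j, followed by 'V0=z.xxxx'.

Under the risk-neutral measure, an up-move has probability p* = (R−d)/(u−d) = 0.9020 and values discount at R = 1.12.
At expiry t=1: V(1,0)=0.0000, V(1,1)=214.1100
  t=0,j=0: stock 183.0000 → up 214.1100 (V=214.1100), down 120.7800 (V=0.0000). Price 172.4275; hedge Δ=2.2941, bond B=-247.3960.
Check: Δ(0,0)·S0 + B(0,0) = 172.4275 = V0.

(0,0): Delta=2.2941 Bond=-247.3960
V0=172.4275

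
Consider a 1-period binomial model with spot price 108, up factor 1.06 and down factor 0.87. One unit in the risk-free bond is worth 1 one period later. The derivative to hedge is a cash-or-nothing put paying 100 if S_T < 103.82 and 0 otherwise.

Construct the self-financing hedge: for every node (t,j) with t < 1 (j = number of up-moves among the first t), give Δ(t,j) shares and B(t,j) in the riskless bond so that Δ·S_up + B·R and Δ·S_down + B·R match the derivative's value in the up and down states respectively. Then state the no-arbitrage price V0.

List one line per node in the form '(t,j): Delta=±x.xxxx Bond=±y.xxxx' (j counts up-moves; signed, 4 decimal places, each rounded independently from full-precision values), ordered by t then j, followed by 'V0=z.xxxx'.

The replicating-portfolio and risk-neutral prices coincide; use p* = (1−0.87)/(1.06−0.87) = 0.6842 for the latter.
Terminal values V(1,·): V(1,0)=100.0000, V(1,1)=0.0000
Node (0,0) S=108.0000: V=(p*·0.0000+(1−p*)·100.0000)/1=31.5789; Δ=(0.0000−100.0000)/(114.4800−93.9600)=-4.8733; B=V−Δ·S=557.8947
Check: Δ(0,0)·S0 + B(0,0) = 31.5789 = V0.

(0,0): Delta=-4.8733 Bond=557.8947
V0=31.5789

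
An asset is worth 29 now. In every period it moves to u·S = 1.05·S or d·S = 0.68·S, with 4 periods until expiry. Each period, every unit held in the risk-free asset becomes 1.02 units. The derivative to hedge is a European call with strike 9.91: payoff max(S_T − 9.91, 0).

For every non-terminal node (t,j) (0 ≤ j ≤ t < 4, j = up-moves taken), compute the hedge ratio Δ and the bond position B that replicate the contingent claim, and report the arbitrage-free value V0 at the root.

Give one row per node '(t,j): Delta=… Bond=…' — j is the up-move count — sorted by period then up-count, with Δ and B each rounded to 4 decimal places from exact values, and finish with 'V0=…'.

Since d<R<u, set p* = (R−d)/(u−d) = 0.9189; price each node as the discounted p*-expectation of its children.
At expiry t=4: V(4,0)=0.0000, V(4,1)=0.0000, V(4,2)=4.8741, V(4,3)=12.9184, V(4,4)=25.3397
Node (3,0) S=9.1185: V=(p*·0.0000+(1−p*)·0.0000)/1.02=0.0000; Δ=(0.0000−0.0000)/(9.5745−6.2006)=0.0000; B=V−Δ·S=0.0000
Node (3,1) S=14.0801: V=(p*·4.8741+(1−p*)·0.0000)/1.02=4.3911; Δ=(4.8741−0.0000)/(14.7841−9.5745)=0.9356; B=V−Δ·S=-8.7821
Node (3,2) S=21.7413: V=(p*·12.9184+(1−p*)·4.8741)/1.02=12.0256; Δ=(12.9184−4.8741)/(22.8284−14.7841)=1.0000; B=V−Δ·S=-9.7157
Node (3,3) S=33.5711: V=(p*·25.3397+(1−p*)·12.9184)/1.02=23.8554; Δ=(25.3397−12.9184)/(35.2497−22.8284)=1.0000; B=V−Δ·S=-9.7157
Node (2,0) S=13.4096: V=(p*·4.3911+(1−p*)·0.0000)/1.02=3.9559; Δ=(4.3911−0.0000)/(14.0801−9.1185)=0.8850; B=V−Δ·S=-7.9118
Node (2,1) S=20.7060: V=(p*·12.0256+(1−p*)·4.3911)/1.02=11.1829; Δ=(12.0256−4.3911)/(21.7413−14.0801)=0.9965; B=V−Δ·S=-9.4510
Node (2,2) S=31.9725: V=(p*·23.8554+(1−p*)·12.0256)/1.02=22.4473; Δ=(23.8554−12.0256)/(33.5711−21.7413)=1.0000; B=V−Δ·S=-9.5252
Node (1,0) S=19.7200: V=(p*·11.1829+(1−p*)·3.9559)/1.02=10.3892; Δ=(11.1829−3.9559)/(20.7060−13.4096)=0.9905; B=V−Δ·S=-9.1433
Node (1,1) S=30.4500: V=(p*·22.4473+(1−p*)·11.1829)/1.02=21.1118; Δ=(22.4473−11.1829)/(31.9725−20.7060)=0.9998; B=V−Δ·S=-9.3325
Node (0,0) S=29.0000: V=(p*·21.1118+(1−p*)·10.3892)/1.02=19.8454; Δ=(21.1118−10.3892)/(30.4500−19.7200)=0.9993; B=V−Δ·S=-9.1345
Root portfolio cost Δ·29+B reproduces V0=19.8454.

(0,0): Delta=0.9993 Bond=-9.1345
(1,0): Delta=0.9905 Bond=-9.1433
(1,1): Delta=0.9998 Bond=-9.3325
(2,0): Delta=0.8850 Bond=-7.9118
(2,1): Delta=0.9965 Bond=-9.4510
(2,2): Delta=1.0000 Bond=-9.5252
(3,0): Delta=0.0000 Bond=0.0000
(3,1): Delta=0.9356 Bond=-8.7821
(3,2): Delta=1.0000 Bond=-9.7157
(3,3): Delta=1.0000 Bond=-9.7157
V0=19.8454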